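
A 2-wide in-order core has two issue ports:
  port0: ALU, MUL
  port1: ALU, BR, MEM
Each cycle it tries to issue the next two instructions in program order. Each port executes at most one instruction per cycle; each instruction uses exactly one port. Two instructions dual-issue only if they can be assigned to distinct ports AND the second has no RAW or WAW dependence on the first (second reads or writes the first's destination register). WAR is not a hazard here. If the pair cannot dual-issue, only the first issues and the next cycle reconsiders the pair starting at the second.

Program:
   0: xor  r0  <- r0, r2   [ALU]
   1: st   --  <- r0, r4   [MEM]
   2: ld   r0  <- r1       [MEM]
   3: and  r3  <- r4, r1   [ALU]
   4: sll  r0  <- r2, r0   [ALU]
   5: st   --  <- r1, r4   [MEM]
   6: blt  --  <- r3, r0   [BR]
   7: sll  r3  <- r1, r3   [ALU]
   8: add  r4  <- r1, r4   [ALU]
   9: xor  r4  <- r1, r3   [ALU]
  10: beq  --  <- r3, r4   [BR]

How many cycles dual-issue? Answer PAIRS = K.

PAIRS = 3

#0 head=0: xor.ALU i0 RAW r0
#1 head=1: st.MEM i1 no-port MEM/MEM
#2 head=2: ld.MEM+and.ALU i2&i3 dual
#3 head=4: sll.ALU+st.MEM i4&i5 dual
#4 head=6: blt.BR+sll.ALU i6&i7 dual
#5 head=8: add.ALU i8 WAW r4
#6 head=9: xor.ALU i9 RAW r4
#7 head=10: beq.BR i10 tail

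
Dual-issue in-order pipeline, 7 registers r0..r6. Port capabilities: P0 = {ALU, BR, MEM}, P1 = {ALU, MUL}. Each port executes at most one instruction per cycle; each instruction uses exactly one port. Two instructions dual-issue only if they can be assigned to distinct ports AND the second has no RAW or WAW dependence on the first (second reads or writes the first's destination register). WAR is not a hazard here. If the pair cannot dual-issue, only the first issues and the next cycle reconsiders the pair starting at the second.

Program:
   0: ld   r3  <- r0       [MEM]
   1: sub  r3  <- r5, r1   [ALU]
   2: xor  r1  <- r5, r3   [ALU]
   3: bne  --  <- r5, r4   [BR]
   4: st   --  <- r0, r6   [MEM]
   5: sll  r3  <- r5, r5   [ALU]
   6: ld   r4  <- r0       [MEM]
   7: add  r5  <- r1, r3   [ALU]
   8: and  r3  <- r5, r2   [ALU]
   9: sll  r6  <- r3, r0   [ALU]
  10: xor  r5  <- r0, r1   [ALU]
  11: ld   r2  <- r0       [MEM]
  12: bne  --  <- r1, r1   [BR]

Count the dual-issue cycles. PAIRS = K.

PAIRS = 4

t=0 i0:ld ; WAW r3
t=1 i1:sub ; RAW r3
t=2 i2+i3:xor/bne ; pair
t=3 i4+i5:st/sll ; pair
t=4 i6+i7:ld/add ; pair
t=5 i8:and ; RAW r3
t=6 i9+i10:sll/xor ; pair
t=7 i11:ld ; no-port MEM/BR
t=8 i12:bne ; tail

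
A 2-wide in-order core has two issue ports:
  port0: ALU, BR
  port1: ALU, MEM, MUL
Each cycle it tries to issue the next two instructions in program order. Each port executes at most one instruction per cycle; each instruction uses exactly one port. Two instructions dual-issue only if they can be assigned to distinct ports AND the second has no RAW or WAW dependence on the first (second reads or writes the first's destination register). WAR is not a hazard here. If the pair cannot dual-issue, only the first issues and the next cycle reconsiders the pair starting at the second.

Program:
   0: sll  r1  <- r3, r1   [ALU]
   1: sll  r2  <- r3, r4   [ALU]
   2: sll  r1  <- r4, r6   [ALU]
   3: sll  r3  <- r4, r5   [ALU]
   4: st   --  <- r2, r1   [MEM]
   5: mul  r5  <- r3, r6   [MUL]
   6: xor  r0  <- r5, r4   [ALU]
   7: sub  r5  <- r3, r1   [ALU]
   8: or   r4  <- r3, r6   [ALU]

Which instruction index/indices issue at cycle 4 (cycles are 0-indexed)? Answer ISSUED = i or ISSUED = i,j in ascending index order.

ISSUED = 6,7

#0 head=0: sll;sll i0,i1 pair
#1 head=2: sll;sll i2,i3 pair
#2 head=4: st i4 no-port MEM/MUL
#3 head=5: mul i5 RAW r5
#4 head=6: xor;sub i6,i7 pair
#5 head=8: or i8 tail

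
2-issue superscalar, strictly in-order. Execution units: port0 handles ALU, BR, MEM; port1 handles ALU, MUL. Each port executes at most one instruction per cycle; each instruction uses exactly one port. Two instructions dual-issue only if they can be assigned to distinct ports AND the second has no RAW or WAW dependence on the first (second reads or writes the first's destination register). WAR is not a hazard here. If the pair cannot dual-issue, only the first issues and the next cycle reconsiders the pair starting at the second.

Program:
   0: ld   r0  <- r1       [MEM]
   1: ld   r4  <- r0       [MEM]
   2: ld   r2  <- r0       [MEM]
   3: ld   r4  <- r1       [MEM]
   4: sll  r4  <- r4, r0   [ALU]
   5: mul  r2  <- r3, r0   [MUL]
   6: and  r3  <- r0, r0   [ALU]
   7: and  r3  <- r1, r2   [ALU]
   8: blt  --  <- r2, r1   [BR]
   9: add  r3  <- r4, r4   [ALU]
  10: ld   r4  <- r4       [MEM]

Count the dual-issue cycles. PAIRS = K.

PAIRS = 3

c0: i0 ld  no-port MEM/MEM
c1: i1 ld  no-port MEM/MEM
c2: i2 ld  no-port MEM/MEM
c3: i3 ld  RAW+WAW r4
c4: i4+i5 sll;mul  dual
c5: i6 and  WAW r3
c6: i7+i8 and;blt  dual
c7: i9+i10 add;ld  dual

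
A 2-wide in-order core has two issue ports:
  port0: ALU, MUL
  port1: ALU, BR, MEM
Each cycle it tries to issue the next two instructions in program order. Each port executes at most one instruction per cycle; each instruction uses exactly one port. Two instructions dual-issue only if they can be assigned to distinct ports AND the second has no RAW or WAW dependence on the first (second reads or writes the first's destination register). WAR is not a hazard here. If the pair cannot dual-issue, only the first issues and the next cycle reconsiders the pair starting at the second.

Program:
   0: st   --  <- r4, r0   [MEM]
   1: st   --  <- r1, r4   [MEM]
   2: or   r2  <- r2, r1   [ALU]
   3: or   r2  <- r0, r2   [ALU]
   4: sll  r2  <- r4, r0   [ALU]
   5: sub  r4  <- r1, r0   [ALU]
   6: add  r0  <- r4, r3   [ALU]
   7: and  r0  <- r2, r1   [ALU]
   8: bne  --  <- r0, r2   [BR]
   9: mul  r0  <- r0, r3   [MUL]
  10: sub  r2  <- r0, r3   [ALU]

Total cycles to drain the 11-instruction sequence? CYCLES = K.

CYCLES = 8

t=0 i0:st.MEM ; no-port MEM/MEM
t=1 i1,i2:st.MEM+or.ALU ; dual
t=2 i3:or.ALU ; WAW r2
t=3 i4,i5:sll.ALU+sub.ALU ; dual
t=4 i6:add.ALU ; WAW r0
t=5 i7:and.ALU ; RAW r0
t=6 i8,i9:bne.BR+mul.MUL ; dual
t=7 i10:sub.ALU ; tail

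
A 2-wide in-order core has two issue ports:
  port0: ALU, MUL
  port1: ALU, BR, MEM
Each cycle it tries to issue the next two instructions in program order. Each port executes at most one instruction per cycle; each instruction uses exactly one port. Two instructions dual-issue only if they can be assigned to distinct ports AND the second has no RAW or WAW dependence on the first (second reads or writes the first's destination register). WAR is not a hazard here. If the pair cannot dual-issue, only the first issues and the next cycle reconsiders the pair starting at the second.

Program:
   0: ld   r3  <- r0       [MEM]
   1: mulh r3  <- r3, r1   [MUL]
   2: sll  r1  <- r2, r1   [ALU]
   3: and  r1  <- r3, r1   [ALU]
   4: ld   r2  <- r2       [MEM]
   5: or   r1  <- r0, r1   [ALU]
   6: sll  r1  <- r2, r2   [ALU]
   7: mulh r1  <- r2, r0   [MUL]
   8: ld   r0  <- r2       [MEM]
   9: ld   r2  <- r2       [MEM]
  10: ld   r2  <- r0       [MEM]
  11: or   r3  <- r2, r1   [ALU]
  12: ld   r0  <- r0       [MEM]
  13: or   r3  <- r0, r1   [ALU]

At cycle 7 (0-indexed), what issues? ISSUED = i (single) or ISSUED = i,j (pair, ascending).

#0 head=0: ld i0 RAW+WAW r3
#1 head=1: mulh sll i1/i2 dual
#2 head=3: and ld i3/i4 dual
#3 head=5: or i5 WAW r1
#4 head=6: sll i6 WAW r1
#5 head=7: mulh ld i7/i8 dual
#6 head=9: ld i9 no-port MEM/MEM
#7 head=10: ld i10 RAW r2
#8 head=11: or ld i11/i12 dual
#9 head=13: or i13 tail

ISSUED = 10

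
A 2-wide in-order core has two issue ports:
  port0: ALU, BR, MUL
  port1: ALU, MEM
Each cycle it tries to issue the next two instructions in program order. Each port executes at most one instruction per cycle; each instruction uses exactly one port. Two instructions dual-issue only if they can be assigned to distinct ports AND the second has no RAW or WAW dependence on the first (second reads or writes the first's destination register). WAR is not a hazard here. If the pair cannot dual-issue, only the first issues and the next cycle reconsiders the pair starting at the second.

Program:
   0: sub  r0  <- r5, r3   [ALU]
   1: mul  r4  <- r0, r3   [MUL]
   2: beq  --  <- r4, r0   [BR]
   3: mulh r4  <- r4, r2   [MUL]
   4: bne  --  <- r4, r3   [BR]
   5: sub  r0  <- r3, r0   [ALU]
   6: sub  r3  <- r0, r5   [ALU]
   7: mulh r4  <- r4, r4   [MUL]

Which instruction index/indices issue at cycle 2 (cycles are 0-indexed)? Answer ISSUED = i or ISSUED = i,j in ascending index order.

c0: i0 sub.ALU  RAW r0
c1: i1 mul.MUL  no-port MUL/BR
c2: i2 beq.BR  no-port BR/MUL
c3: i3 mulh.MUL  no-port MUL/BR
c4: i4/i5 bne.BR sub.ALU  2-wide
c5: i6/i7 sub.ALU mulh.MUL  2-wide

ISSUED = 2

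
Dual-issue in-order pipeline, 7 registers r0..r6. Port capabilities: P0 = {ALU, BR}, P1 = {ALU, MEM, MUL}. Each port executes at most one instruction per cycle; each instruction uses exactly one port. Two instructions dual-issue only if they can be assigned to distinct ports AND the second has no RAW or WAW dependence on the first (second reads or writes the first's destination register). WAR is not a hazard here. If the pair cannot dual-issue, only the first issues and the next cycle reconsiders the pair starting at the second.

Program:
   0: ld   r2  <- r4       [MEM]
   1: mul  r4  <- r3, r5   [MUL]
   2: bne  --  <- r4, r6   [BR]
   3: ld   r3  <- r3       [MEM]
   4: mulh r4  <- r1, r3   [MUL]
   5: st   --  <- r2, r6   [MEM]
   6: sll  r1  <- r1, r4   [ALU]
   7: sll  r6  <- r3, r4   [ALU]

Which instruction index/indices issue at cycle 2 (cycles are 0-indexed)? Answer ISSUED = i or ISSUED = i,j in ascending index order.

ISSUED = 2,3

t=0 i0:ld.MEM ; no-port MEM/MUL
t=1 i1:mul.MUL ; RAW r4
t=2 i2&i3:bne.BR+ld.MEM ; pair
t=3 i4:mulh.MUL ; no-port MUL/MEM
t=4 i5&i6:st.MEM+sll.ALU ; pair
t=5 i7:sll.ALU ; tail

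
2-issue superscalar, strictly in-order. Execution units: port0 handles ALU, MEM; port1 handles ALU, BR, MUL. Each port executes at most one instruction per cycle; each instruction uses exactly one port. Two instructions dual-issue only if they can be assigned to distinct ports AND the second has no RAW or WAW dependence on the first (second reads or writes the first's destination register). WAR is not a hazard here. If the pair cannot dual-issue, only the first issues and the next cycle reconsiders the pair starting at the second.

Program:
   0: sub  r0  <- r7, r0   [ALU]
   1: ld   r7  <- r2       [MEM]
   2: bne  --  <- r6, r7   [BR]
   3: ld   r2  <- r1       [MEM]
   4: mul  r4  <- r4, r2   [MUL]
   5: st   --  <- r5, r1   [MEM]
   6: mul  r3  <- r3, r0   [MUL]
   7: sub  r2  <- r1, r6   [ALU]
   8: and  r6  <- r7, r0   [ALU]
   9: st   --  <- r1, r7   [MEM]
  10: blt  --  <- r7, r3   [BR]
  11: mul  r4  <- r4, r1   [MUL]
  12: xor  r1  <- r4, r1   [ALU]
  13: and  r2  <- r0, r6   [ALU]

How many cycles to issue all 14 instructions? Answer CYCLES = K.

CYCLES = 8

0. sub;ld @i0+i1  | dual
1. bne;ld @i2+i3  | dual
2. mul;st @i4+i5  | dual
3. mul;sub @i6+i7  | dual
4. and;st @i8+i9  | dual
5. blt @i10  | no-port BR/MUL
6. mul @i11  | RAW r4
7. xor;and @i12+i13  | dual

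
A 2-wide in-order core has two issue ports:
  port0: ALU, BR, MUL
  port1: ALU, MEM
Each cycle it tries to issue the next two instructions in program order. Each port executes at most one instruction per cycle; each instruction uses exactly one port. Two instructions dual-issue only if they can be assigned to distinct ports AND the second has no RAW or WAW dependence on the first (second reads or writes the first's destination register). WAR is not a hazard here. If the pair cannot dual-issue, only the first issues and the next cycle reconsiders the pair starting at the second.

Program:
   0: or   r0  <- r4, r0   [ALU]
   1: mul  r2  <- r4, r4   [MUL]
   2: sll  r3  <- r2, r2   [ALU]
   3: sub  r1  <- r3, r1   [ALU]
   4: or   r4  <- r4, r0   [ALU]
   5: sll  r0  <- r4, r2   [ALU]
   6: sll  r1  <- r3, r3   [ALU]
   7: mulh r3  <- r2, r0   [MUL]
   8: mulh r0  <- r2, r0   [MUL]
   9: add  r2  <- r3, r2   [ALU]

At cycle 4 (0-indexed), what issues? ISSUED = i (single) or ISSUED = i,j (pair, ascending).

ISSUED = 7

c0: i0&i1 or+mul  pair
c1: i2 sll  RAW r3
c2: i3&i4 sub+or  pair
c3: i5&i6 sll+sll  pair
c4: i7 mulh  no-port MUL/MUL
c5: i8&i9 mulh+add  pair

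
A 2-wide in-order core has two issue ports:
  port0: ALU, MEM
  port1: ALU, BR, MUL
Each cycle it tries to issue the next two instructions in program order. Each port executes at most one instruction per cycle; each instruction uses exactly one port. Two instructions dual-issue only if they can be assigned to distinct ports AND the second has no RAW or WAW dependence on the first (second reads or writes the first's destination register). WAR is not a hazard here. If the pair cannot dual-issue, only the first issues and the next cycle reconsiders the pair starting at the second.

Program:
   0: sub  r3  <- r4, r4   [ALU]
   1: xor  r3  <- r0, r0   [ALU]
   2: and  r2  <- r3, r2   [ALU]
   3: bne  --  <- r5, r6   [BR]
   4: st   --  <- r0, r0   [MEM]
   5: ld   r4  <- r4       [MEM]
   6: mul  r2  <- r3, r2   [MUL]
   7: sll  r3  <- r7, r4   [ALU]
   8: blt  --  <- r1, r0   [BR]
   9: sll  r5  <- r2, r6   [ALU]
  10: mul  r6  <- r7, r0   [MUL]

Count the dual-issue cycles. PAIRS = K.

PAIRS = 4

c0: i0 sub.ALU  WAW r3
c1: i1 xor.ALU  RAW r3
c2: i2/i3 and.ALU+bne.BR  2-wide
c3: i4 st.MEM  no-port MEM/MEM
c4: i5/i6 ld.MEM+mul.MUL  2-wide
c5: i7/i8 sll.ALU+blt.BR  2-wide
c6: i9/i10 sll.ALU+mul.MUL  2-wide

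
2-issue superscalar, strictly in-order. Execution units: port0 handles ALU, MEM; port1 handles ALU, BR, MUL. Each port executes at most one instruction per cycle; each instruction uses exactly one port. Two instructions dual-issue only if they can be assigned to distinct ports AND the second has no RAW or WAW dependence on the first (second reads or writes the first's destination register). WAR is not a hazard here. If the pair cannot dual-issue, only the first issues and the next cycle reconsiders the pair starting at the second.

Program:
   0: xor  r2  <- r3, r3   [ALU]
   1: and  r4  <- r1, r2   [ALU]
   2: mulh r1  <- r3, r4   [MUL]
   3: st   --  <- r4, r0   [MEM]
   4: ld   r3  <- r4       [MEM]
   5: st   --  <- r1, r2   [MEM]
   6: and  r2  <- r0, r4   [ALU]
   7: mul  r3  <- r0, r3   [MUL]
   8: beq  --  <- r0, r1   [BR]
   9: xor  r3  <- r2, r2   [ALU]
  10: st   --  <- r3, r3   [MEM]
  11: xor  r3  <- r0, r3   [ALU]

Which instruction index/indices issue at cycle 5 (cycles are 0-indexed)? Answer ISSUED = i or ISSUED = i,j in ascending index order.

ISSUED = 7

c0: i0 xor.ALU  RAW r2
c1: i1 and.ALU  RAW r4
c2: i2,i3 mulh.MUL st.MEM  pair
c3: i4 ld.MEM  no-port MEM/MEM
c4: i5,i6 st.MEM and.ALU  pair
c5: i7 mul.MUL  no-port MUL/BR
c6: i8,i9 beq.BR xor.ALU  pair
c7: i10,i11 st.MEM xor.ALU  pair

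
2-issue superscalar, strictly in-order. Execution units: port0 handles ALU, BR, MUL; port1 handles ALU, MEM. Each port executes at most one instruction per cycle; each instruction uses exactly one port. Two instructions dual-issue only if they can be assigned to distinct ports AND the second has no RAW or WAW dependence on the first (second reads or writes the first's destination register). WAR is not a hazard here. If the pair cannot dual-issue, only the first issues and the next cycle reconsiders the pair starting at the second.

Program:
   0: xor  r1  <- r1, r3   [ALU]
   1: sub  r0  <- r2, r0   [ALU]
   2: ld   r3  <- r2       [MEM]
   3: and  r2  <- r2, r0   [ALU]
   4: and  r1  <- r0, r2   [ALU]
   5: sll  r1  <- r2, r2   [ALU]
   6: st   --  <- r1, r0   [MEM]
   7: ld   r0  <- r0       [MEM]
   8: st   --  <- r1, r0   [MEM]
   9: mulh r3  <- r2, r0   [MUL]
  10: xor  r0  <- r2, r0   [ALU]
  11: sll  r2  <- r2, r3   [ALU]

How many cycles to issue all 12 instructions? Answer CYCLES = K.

CYCLES = 8

0. xor.ALU;sub.ALU @i0&i1  | 2-wide
1. ld.MEM;and.ALU @i2&i3  | 2-wide
2. and.ALU @i4  | WAW r1
3. sll.ALU @i5  | RAW r1
4. st.MEM @i6  | no-port MEM/MEM
5. ld.MEM @i7  | no-port MEM/MEM
6. st.MEM;mulh.MUL @i8&i9  | 2-wide
7. xor.ALU;sll.ALU @i10&i11  | 2-wide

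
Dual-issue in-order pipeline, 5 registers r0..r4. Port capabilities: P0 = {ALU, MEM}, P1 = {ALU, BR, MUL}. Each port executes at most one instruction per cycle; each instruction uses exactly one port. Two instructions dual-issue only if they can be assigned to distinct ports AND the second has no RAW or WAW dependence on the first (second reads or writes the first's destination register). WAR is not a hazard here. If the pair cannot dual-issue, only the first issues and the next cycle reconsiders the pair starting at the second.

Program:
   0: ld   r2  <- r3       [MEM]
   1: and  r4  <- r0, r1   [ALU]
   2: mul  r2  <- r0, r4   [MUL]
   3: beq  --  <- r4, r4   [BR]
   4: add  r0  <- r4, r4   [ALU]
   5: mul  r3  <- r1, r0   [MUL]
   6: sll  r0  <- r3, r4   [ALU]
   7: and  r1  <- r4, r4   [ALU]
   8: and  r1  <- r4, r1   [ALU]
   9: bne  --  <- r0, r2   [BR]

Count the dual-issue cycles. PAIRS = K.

  cy0 -> i0,i1 (ld.MEM and.ALU) dual
  cy1 -> i2 (mul.MUL) no-port MUL/BR
  cy2 -> i3,i4 (beq.BR add.ALU) dual
  cy3 -> i5 (mul.MUL) RAW r3
  cy4 -> i6,i7 (sll.ALU and.ALU) dual
  cy5 -> i8,i9 (and.ALU bne.BR) dual

PAIRS = 4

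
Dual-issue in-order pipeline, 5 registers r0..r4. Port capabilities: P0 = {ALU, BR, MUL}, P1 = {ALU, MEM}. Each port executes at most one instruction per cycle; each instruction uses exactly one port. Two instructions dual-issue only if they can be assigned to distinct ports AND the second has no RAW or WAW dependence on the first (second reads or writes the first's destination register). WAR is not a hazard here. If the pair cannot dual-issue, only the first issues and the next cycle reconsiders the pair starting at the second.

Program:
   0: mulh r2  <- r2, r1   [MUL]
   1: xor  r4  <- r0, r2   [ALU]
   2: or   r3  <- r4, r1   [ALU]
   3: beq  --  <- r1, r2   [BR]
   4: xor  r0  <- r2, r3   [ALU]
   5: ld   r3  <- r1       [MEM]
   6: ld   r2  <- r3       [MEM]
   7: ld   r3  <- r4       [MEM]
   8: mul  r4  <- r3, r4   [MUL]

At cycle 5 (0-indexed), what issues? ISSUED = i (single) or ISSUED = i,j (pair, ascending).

ISSUED = 7

[0] i0  mulh  -- RAW r2
[1] i1  xor  -- RAW r4
[2] i2/i3  or/beq  -- dual
[3] i4/i5  xor/ld  -- dual
[4] i6  ld  -- no-port MEM/MEM
[5] i7  ld  -- RAW r3
[6] i8  mul  -- tail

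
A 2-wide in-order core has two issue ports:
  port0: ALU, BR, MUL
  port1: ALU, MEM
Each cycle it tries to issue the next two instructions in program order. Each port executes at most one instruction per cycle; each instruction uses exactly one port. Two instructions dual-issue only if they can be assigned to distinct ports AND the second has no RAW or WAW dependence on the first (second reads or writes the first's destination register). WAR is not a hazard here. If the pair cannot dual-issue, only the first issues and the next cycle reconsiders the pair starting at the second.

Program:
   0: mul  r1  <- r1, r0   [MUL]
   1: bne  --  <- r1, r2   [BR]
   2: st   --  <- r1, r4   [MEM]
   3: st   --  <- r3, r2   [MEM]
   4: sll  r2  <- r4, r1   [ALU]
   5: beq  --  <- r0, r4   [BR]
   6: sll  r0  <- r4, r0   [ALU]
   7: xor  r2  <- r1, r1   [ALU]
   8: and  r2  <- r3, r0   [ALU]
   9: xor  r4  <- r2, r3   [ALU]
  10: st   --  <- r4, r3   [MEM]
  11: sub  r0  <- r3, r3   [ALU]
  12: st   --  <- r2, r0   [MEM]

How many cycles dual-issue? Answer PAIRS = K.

[0] i0  mul.MUL  -- no-port MUL/BR
[1] i1&i2  bne.BR+st.MEM  -- pair
[2] i3&i4  st.MEM+sll.ALU  -- pair
[3] i5&i6  beq.BR+sll.ALU  -- pair
[4] i7  xor.ALU  -- WAW r2
[5] i8  and.ALU  -- RAW r2
[6] i9  xor.ALU  -- RAW r4
[7] i10&i11  st.MEM+sub.ALU  -- pair
[8] i12  st.MEM  -- tail

PAIRS = 4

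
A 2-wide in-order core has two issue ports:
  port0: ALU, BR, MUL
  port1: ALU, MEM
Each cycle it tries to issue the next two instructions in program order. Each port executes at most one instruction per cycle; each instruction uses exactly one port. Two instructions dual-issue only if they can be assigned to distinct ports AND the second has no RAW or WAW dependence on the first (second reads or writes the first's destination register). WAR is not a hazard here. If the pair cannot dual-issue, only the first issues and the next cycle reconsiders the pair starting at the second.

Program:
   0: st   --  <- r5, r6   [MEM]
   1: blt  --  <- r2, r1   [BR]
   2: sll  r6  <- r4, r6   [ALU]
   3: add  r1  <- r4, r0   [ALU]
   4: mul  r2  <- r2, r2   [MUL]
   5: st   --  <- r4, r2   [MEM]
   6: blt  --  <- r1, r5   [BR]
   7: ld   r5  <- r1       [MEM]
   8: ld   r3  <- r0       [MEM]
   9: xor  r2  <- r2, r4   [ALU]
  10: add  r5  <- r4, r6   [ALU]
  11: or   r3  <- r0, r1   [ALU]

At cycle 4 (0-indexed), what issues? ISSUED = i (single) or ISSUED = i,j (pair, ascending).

ISSUED = 7

  cy0 -> i0/i1 (st.MEM/blt.BR) dual
  cy1 -> i2/i3 (sll.ALU/add.ALU) dual
  cy2 -> i4 (mul.MUL) RAW r2
  cy3 -> i5/i6 (st.MEM/blt.BR) dual
  cy4 -> i7 (ld.MEM) no-port MEM/MEM
  cy5 -> i8/i9 (ld.MEM/xor.ALU) dual
  cy6 -> i10/i11 (add.ALU/or.ALU) dual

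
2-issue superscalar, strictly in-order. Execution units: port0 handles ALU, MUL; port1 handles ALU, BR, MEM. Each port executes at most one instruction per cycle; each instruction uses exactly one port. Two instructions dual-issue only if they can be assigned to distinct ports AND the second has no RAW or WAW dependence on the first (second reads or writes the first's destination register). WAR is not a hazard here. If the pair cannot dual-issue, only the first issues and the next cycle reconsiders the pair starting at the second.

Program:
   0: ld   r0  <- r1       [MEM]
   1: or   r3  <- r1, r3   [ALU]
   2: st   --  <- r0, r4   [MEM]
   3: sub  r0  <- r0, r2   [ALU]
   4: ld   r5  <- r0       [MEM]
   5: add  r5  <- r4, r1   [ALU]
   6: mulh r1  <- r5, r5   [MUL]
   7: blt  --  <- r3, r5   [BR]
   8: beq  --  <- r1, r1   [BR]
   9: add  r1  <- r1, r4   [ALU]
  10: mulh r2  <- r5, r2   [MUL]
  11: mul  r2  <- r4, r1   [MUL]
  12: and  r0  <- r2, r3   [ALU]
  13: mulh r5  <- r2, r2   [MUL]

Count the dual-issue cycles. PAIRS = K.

0. ld;or @i0+i1  | pair
1. st;sub @i2+i3  | pair
2. ld @i4  | WAW r5
3. add @i5  | RAW r5
4. mulh;blt @i6+i7  | pair
5. beq;add @i8+i9  | pair
6. mulh @i10  | no-port MUL/MUL
7. mul @i11  | RAW r2
8. and;mulh @i12+i13  | pair

PAIRS = 5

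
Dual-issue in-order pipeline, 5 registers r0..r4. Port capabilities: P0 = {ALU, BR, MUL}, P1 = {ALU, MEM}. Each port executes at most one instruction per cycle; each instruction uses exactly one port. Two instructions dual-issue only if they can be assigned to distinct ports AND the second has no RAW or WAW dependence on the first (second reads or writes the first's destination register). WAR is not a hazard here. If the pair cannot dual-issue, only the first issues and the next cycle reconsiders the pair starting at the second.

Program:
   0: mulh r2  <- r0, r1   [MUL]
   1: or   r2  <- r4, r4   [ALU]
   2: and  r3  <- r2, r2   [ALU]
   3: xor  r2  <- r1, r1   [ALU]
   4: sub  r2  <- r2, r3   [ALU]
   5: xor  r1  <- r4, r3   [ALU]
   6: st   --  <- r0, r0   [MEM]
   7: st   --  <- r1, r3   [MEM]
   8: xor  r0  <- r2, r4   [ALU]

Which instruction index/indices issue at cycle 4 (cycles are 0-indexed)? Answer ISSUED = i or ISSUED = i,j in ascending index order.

0. mulh.MUL @i0  | WAW r2
1. or.ALU @i1  | RAW r2
2. and.ALU xor.ALU @i2&i3  | dual
3. sub.ALU xor.ALU @i4&i5  | dual
4. st.MEM @i6  | no-port MEM/MEM
5. st.MEM xor.ALU @i7&i8  | dual

ISSUED = 6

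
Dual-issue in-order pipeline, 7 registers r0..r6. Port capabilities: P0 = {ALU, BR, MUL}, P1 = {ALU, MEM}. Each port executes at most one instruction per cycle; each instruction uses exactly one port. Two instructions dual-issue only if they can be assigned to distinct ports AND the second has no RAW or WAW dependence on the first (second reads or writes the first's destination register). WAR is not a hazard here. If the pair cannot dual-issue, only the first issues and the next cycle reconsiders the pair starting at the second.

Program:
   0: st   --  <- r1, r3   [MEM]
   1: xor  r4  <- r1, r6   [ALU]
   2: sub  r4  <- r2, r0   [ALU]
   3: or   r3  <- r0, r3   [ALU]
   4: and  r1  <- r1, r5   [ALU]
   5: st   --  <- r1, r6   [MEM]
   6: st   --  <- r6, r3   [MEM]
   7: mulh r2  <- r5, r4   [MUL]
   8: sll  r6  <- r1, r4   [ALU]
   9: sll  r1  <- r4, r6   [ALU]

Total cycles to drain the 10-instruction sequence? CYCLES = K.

t=0 i0+i1:st xor ; pair
t=1 i2+i3:sub or ; pair
t=2 i4:and ; RAW r1
t=3 i5:st ; no-port MEM/MEM
t=4 i6+i7:st mulh ; pair
t=5 i8:sll ; RAW r6
t=6 i9:sll ; tail

CYCLES = 7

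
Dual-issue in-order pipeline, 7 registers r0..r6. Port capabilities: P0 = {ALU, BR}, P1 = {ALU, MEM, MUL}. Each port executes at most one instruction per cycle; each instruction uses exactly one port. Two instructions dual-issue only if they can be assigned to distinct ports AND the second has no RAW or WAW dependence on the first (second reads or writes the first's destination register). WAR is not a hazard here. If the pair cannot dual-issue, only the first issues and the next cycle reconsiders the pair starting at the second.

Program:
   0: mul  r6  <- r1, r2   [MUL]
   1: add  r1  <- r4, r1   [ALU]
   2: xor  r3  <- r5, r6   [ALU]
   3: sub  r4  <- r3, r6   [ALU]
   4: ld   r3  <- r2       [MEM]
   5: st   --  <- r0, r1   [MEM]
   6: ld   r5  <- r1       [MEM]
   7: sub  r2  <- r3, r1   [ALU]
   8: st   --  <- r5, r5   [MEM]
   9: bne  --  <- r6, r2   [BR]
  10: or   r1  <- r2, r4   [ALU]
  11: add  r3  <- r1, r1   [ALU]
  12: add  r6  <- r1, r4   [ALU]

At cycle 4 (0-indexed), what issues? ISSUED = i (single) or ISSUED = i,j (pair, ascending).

ISSUED = 6,7

#0 head=0: mul;add i0/i1 2-wide
#1 head=2: xor i2 RAW r3
#2 head=3: sub;ld i3/i4 2-wide
#3 head=5: st i5 no-port MEM/MEM
#4 head=6: ld;sub i6/i7 2-wide
#5 head=8: st;bne i8/i9 2-wide
#6 head=10: or i10 RAW r1
#7 head=11: add;add i11/i12 2-wide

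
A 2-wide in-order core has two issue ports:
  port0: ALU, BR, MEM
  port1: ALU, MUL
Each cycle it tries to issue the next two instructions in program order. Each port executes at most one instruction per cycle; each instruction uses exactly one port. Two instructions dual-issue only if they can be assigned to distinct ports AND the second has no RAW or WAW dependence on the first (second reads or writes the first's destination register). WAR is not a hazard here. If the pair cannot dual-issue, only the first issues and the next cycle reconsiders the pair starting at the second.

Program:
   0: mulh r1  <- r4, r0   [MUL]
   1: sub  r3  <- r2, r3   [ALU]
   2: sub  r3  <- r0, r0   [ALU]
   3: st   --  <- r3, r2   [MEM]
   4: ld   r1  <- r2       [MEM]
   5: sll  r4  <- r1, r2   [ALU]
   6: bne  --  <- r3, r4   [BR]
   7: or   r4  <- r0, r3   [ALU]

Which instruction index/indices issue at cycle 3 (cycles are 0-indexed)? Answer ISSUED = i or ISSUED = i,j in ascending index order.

0. mulh/sub @i0,i1  | 2-wide
1. sub @i2  | RAW r3
2. st @i3  | no-port MEM/MEM
3. ld @i4  | RAW r1
4. sll @i5  | RAW r4
5. bne/or @i6,i7  | 2-wide

ISSUED = 4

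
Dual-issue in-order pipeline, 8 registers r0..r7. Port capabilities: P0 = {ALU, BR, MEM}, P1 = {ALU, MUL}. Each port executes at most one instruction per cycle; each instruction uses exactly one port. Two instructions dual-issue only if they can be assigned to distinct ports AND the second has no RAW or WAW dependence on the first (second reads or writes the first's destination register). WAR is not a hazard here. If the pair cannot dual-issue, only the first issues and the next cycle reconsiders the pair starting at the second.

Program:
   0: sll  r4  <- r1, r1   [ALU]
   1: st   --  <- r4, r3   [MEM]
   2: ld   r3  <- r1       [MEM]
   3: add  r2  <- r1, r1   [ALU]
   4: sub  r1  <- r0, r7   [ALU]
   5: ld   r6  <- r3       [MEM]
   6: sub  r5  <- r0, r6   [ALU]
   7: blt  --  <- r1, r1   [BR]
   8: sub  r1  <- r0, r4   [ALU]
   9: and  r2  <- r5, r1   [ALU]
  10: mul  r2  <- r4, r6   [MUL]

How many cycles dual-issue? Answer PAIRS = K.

t=0 i0:sll ; RAW r4
t=1 i1:st ; no-port MEM/MEM
t=2 i2/i3:ld/add ; 2-wide
t=3 i4/i5:sub/ld ; 2-wide
t=4 i6/i7:sub/blt ; 2-wide
t=5 i8:sub ; RAW r1
t=6 i9:and ; WAW r2
t=7 i10:mul ; tail

PAIRS = 3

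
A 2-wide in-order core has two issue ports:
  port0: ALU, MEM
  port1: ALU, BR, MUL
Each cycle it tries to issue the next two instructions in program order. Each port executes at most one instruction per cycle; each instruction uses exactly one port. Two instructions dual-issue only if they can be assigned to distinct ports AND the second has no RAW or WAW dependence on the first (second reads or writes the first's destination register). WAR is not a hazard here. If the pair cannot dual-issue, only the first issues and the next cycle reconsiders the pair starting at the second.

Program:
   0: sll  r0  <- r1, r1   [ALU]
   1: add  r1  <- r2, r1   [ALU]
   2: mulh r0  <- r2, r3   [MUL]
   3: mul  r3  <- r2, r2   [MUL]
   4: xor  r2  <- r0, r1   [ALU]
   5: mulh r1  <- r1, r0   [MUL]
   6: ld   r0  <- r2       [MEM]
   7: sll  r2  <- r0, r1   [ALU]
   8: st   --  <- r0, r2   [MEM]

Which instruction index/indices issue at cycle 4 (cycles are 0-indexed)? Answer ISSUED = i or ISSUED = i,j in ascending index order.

[0] i0/i1  sll.ALU/add.ALU  -- dual
[1] i2  mulh.MUL  -- no-port MUL/MUL
[2] i3/i4  mul.MUL/xor.ALU  -- dual
[3] i5/i6  mulh.MUL/ld.MEM  -- dual
[4] i7  sll.ALU  -- RAW r2
[5] i8  st.MEM  -- tail

ISSUED = 7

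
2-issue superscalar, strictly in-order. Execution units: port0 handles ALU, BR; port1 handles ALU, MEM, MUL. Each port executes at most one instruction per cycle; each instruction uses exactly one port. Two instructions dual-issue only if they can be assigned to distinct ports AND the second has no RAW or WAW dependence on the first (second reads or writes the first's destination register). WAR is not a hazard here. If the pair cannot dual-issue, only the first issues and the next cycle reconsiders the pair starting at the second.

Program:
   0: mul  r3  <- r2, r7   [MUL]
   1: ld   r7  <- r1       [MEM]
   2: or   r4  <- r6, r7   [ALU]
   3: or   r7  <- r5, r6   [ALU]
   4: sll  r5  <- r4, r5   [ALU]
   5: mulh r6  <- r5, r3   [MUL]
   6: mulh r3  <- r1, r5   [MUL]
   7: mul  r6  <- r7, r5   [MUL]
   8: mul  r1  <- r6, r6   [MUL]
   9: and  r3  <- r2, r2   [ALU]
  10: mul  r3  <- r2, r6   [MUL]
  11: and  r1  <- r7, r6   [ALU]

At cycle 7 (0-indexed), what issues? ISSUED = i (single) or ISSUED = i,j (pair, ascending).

0. mul.MUL @i0  | no-port MUL/MEM
1. ld.MEM @i1  | RAW r7
2. or.ALU/or.ALU @i2+i3  | 2-wide
3. sll.ALU @i4  | RAW r5
4. mulh.MUL @i5  | no-port MUL/MUL
5. mulh.MUL @i6  | no-port MUL/MUL
6. mul.MUL @i7  | no-port MUL/MUL
7. mul.MUL/and.ALU @i8+i9  | 2-wide
8. mul.MUL/and.ALU @i10+i11  | 2-wide

ISSUED = 8,9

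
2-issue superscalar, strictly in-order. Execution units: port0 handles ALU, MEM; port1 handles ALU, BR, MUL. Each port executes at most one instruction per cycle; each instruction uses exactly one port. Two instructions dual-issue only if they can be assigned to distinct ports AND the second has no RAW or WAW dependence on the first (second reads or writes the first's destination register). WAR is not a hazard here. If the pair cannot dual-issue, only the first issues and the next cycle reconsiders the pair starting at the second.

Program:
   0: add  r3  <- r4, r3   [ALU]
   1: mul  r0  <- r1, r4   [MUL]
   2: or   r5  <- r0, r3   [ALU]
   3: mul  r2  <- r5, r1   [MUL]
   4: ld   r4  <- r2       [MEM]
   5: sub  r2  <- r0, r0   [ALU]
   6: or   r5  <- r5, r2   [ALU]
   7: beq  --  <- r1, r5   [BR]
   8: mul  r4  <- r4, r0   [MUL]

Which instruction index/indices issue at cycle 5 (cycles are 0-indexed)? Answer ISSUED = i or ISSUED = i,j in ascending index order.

ISSUED = 7

  cy0 -> i0&i1 (add.ALU;mul.MUL) dual
  cy1 -> i2 (or.ALU) RAW r5
  cy2 -> i3 (mul.MUL) RAW r2
  cy3 -> i4&i5 (ld.MEM;sub.ALU) dual
  cy4 -> i6 (or.ALU) RAW r5
  cy5 -> i7 (beq.BR) no-port BR/MUL
  cy6 -> i8 (mul.MUL) tail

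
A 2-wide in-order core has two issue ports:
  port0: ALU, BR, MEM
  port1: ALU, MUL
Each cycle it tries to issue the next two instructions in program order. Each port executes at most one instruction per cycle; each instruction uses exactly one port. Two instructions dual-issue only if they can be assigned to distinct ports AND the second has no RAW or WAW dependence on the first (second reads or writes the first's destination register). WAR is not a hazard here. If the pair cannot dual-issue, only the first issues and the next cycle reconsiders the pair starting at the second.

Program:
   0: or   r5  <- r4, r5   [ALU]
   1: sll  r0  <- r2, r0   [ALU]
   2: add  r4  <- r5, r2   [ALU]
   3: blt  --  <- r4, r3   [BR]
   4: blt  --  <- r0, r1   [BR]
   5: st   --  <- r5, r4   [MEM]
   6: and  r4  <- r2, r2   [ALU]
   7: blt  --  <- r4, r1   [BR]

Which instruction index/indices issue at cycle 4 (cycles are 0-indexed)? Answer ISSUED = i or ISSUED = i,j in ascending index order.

ISSUED = 5,6

[0] i0,i1  or+sll  -- pair
[1] i2  add  -- RAW r4
[2] i3  blt  -- no-port BR/BR
[3] i4  blt  -- no-port BR/MEM
[4] i5,i6  st+and  -- pair
[5] i7  blt  -- tail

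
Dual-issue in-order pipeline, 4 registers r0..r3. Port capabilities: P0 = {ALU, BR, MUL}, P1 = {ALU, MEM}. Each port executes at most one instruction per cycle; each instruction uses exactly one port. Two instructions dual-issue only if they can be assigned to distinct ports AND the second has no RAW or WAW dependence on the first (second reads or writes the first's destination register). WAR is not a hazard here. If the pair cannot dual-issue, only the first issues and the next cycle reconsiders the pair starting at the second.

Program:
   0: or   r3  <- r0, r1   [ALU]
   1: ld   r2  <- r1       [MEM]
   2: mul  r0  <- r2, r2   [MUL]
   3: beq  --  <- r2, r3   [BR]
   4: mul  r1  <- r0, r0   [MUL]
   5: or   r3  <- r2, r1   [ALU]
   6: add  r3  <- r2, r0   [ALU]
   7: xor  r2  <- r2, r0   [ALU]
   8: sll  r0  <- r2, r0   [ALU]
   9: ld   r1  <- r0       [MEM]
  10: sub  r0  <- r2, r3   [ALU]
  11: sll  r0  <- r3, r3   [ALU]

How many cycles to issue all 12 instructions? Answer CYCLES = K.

CYCLES = 9

t=0 i0,i1:or.ALU+ld.MEM ; 2-wide
t=1 i2:mul.MUL ; no-port MUL/BR
t=2 i3:beq.BR ; no-port BR/MUL
t=3 i4:mul.MUL ; RAW r1
t=4 i5:or.ALU ; WAW r3
t=5 i6,i7:add.ALU+xor.ALU ; 2-wide
t=6 i8:sll.ALU ; RAW r0
t=7 i9,i10:ld.MEM+sub.ALU ; 2-wide
t=8 i11:sll.ALU ; tail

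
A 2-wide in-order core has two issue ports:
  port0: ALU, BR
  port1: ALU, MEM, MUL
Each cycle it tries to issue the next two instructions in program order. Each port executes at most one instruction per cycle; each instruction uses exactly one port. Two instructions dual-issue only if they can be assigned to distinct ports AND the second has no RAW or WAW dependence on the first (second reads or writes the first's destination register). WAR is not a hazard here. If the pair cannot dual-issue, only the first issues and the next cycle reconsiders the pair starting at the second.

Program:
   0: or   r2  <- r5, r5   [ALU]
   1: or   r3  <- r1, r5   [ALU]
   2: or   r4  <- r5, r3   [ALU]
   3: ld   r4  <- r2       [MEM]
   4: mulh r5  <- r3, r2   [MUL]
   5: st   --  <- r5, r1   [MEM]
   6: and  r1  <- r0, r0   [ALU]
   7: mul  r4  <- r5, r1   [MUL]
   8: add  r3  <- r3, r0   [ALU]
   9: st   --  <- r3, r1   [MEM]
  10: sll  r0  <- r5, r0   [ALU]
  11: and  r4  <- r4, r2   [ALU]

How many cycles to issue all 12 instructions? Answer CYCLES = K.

CYCLES = 8

t=0 i0+i1:or;or ; dual
t=1 i2:or ; WAW r4
t=2 i3:ld ; no-port MEM/MUL
t=3 i4:mulh ; no-port MUL/MEM
t=4 i5+i6:st;and ; dual
t=5 i7+i8:mul;add ; dual
t=6 i9+i10:st;sll ; dual
t=7 i11:and ; tail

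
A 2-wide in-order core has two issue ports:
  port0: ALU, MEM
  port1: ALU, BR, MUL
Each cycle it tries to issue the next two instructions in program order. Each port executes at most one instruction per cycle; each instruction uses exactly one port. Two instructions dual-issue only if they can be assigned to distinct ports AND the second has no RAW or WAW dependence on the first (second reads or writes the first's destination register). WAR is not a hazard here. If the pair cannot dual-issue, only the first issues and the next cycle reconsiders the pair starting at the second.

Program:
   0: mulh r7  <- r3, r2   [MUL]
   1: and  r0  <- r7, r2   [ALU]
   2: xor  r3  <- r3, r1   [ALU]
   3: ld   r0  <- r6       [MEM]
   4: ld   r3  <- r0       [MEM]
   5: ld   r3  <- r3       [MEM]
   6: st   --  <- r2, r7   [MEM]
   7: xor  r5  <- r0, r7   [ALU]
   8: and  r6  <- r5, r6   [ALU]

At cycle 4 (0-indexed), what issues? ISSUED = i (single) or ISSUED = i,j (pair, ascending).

t=0 i0:mulh ; RAW r7
t=1 i1&i2:and;xor ; 2-wide
t=2 i3:ld ; no-port MEM/MEM
t=3 i4:ld ; no-port MEM/MEM
t=4 i5:ld ; no-port MEM/MEM
t=5 i6&i7:st;xor ; 2-wide
t=6 i8:and ; tail

ISSUED = 5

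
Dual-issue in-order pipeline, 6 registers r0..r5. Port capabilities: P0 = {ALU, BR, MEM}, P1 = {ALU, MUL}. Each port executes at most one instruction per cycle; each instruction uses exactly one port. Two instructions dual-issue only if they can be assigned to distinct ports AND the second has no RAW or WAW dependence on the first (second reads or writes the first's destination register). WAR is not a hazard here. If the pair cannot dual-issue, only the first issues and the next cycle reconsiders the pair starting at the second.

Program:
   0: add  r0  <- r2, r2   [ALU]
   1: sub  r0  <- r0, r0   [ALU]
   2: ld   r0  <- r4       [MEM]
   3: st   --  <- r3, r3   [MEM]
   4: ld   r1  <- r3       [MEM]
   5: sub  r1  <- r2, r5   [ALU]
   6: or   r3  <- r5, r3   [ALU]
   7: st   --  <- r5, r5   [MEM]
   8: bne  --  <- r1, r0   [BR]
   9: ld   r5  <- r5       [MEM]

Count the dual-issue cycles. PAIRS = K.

PAIRS = 1

t=0 i0:add.ALU ; RAW+WAW r0
t=1 i1:sub.ALU ; WAW r0
t=2 i2:ld.MEM ; no-port MEM/MEM
t=3 i3:st.MEM ; no-port MEM/MEM
t=4 i4:ld.MEM ; WAW r1
t=5 i5,i6:sub.ALU+or.ALU ; 2-wide
t=6 i7:st.MEM ; no-port MEM/BR
t=7 i8:bne.BR ; no-port BR/MEM
t=8 i9:ld.MEM ; tail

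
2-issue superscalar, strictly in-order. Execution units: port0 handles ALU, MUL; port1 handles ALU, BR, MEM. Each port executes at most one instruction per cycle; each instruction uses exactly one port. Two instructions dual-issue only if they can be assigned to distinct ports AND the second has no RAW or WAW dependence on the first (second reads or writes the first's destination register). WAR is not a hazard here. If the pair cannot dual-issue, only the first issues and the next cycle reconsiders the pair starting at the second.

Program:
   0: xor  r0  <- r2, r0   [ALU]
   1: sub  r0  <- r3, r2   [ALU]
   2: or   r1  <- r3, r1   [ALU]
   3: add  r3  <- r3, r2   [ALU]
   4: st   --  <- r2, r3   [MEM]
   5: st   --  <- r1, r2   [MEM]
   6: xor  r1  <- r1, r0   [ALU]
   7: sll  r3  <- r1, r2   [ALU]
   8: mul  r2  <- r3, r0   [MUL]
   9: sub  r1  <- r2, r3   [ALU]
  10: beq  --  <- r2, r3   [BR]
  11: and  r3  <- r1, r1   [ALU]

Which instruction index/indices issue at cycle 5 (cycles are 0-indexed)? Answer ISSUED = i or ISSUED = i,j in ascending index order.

c0: i0 xor.ALU  WAW r0
c1: i1/i2 sub.ALU+or.ALU  2-wide
c2: i3 add.ALU  RAW r3
c3: i4 st.MEM  no-port MEM/MEM
c4: i5/i6 st.MEM+xor.ALU  2-wide
c5: i7 sll.ALU  RAW r3
c6: i8 mul.MUL  RAW r2
c7: i9/i10 sub.ALU+beq.BR  2-wide
c8: i11 and.ALU  tail

ISSUED = 7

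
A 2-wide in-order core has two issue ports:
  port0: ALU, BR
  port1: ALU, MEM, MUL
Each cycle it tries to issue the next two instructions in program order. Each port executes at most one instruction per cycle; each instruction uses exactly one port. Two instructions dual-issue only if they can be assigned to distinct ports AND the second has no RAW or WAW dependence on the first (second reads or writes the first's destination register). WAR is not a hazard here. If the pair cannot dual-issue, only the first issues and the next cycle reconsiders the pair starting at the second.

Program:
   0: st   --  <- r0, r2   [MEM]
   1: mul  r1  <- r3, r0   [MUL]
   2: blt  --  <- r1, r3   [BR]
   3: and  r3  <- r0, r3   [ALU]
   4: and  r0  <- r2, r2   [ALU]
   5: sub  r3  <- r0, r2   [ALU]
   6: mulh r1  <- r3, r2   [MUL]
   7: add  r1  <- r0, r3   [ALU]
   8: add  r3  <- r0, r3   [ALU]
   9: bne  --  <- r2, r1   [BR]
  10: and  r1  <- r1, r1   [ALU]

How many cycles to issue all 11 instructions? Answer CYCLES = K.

CYCLES = 8

c0: i0 st.MEM  no-port MEM/MUL
c1: i1 mul.MUL  RAW r1
c2: i2,i3 blt.BR/and.ALU  dual
c3: i4 and.ALU  RAW r0
c4: i5 sub.ALU  RAW r3
c5: i6 mulh.MUL  WAW r1
c6: i7,i8 add.ALU/add.ALU  dual
c7: i9,i10 bne.BR/and.ALU  dual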